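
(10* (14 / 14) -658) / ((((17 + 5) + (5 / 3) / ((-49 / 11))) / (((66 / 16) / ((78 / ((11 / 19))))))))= -130977 / 142766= -0.92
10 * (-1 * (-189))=1890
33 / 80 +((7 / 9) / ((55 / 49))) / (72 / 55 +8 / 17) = 60043 / 74880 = 0.80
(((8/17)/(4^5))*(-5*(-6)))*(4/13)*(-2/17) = -15/30056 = -0.00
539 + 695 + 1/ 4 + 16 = 5001/ 4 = 1250.25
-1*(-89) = 89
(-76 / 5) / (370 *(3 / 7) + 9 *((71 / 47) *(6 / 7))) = -6251 / 70005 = -0.09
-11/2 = -5.50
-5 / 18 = -0.28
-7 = -7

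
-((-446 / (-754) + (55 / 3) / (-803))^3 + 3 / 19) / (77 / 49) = -25585058189581751 / 117625824664957323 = -0.22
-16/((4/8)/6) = -192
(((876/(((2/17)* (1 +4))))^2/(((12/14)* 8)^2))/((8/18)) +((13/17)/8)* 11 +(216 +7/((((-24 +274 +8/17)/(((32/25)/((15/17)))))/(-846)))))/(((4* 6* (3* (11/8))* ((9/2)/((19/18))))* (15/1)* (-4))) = -2339255187398647/557244800640000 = -4.20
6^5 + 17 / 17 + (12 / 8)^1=15557 / 2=7778.50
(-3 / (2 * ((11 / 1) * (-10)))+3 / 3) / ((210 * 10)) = 223 / 462000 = 0.00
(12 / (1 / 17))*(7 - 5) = 408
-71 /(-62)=71 /62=1.15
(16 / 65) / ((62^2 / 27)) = 108 / 62465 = 0.00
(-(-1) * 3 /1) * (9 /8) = 27 /8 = 3.38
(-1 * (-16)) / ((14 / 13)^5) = 371293 / 33614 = 11.05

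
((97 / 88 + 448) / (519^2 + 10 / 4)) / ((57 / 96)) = 316168 / 112593943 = 0.00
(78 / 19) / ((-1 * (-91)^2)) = -6 / 12103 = -0.00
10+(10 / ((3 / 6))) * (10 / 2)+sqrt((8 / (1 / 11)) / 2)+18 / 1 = 2 * sqrt(11)+128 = 134.63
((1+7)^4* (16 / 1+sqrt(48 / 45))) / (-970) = -32768 / 485-8192* sqrt(15) / 7275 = -71.92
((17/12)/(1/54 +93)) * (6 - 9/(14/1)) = 11475/140644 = 0.08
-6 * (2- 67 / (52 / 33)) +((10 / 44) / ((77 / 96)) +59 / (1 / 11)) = 19652405 / 22022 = 892.40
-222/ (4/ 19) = -2109/ 2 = -1054.50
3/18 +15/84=29/84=0.35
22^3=10648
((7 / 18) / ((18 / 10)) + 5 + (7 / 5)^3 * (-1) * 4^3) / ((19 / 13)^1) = -44857787 / 384750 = -116.59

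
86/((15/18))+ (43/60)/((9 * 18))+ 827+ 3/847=930.21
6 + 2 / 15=92 / 15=6.13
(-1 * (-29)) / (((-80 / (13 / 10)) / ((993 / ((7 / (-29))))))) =10856469 / 5600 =1938.66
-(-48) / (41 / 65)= 3120 / 41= 76.10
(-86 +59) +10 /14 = -184 /7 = -26.29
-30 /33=-10 /11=-0.91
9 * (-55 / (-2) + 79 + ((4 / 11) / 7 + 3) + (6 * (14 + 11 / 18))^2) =10803865 / 154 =70154.97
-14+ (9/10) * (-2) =-79/5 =-15.80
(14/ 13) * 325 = 350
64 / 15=4.27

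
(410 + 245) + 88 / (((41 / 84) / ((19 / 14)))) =36887 / 41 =899.68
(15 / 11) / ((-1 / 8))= -120 / 11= -10.91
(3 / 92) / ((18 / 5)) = 5 / 552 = 0.01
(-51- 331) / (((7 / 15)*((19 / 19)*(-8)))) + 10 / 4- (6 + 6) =2599 / 28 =92.82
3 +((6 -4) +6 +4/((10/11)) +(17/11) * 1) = 16.95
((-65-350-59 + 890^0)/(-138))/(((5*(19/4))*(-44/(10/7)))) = -43/9177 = -0.00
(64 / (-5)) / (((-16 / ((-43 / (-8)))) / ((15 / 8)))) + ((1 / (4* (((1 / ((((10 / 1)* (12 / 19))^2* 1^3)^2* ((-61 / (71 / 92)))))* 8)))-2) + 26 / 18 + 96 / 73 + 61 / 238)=-45385869779043671 / 11574575340048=-3921.17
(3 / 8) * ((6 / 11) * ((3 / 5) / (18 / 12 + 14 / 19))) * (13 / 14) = 6669 / 130900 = 0.05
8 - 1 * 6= 2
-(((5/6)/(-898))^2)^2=-625/842772484935936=-0.00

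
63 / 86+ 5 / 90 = 305 / 387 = 0.79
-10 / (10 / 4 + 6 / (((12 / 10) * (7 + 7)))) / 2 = -1.75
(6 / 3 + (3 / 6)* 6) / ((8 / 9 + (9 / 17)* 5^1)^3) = 17907885 / 158340421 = 0.11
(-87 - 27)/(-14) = 57/7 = 8.14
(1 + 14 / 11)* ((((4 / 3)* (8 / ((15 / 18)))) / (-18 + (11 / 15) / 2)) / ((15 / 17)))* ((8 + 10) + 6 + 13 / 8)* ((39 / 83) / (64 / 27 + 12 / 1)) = -73394100 / 46848769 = -1.57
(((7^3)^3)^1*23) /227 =928132961 /227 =4088691.46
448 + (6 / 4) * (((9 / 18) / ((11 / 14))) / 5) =49301 / 110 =448.19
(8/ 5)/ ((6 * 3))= 4/ 45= 0.09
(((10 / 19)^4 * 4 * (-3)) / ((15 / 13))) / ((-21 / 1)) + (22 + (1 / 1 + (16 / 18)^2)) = 1760707969 / 73892007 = 23.83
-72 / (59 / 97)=-6984 / 59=-118.37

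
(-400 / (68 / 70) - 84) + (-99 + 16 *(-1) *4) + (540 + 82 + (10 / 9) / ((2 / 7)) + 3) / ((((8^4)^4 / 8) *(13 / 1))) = -11525371153417740809 / 17495429021171712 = -658.76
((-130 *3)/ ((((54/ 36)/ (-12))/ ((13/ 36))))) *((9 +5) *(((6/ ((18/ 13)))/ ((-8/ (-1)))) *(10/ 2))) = 42719.44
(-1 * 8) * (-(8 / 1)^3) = 4096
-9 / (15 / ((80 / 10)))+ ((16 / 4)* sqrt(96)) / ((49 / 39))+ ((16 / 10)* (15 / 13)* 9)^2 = 624* sqrt(6) / 49+ 229224 / 845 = 302.46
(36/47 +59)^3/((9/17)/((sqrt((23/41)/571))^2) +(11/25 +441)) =216656630035975/994889192473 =217.77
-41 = -41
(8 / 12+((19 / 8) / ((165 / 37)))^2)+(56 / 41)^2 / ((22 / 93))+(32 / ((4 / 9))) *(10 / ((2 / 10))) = 10570189776529 / 2928974400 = 3608.84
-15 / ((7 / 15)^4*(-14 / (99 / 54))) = 2784375 / 67228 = 41.42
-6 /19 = -0.32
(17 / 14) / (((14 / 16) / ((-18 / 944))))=-153 / 5782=-0.03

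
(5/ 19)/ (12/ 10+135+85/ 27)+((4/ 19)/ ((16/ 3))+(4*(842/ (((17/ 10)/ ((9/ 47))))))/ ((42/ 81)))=365680238568/ 499773701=731.69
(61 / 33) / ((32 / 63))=1281 / 352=3.64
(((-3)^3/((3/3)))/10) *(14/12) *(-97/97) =63/20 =3.15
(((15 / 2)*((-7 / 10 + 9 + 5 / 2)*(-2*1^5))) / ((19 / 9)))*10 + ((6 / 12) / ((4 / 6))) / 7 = -408183 / 532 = -767.26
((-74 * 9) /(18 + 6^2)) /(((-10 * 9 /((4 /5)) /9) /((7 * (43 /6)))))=49.50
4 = 4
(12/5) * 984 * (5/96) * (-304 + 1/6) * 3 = -224229/2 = -112114.50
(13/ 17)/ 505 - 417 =-3579932/ 8585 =-417.00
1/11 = 0.09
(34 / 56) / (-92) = -0.01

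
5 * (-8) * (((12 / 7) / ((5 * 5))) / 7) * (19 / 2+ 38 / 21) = -4.43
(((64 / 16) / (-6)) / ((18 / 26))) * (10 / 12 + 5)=-455 / 81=-5.62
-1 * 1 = -1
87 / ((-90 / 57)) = -551 / 10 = -55.10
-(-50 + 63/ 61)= 2987/ 61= 48.97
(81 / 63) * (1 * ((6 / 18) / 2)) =3 / 14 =0.21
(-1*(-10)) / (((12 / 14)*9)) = 35 / 27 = 1.30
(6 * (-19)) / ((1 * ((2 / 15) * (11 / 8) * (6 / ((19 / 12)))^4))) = -12380495 / 4105728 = -3.02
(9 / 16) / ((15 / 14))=21 / 40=0.52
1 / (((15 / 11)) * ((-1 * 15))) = -11 / 225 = -0.05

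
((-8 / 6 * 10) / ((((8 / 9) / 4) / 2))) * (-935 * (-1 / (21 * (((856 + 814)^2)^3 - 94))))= -18700 / 75921865587291499671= -0.00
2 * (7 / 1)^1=14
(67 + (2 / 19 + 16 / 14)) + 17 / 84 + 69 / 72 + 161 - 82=157907 / 1064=148.41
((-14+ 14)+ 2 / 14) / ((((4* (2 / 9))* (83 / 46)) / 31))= 6417 / 2324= 2.76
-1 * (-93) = 93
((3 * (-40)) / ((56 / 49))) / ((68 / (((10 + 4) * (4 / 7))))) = -210 / 17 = -12.35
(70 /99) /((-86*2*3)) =-0.00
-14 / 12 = -1.17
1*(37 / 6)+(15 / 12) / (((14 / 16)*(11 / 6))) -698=-319267 / 462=-691.05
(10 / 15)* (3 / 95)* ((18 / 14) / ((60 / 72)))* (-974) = -105192 / 3325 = -31.64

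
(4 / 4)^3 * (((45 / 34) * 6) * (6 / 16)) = 405 / 136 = 2.98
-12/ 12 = -1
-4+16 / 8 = -2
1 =1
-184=-184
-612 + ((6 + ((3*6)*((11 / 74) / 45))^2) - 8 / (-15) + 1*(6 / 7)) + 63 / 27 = -432868414 / 718725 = -602.27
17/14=1.21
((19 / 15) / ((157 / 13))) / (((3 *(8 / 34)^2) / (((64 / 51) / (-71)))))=-16796 / 1504845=-0.01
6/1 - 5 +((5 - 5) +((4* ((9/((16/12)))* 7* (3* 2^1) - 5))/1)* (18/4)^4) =3654485/8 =456810.62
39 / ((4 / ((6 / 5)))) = 117 / 10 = 11.70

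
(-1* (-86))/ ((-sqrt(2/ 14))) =-86* sqrt(7) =-227.53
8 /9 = 0.89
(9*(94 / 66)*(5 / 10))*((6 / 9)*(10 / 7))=470 / 77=6.10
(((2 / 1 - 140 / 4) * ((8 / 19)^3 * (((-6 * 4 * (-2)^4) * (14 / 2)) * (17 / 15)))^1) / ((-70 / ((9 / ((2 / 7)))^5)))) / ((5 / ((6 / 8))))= -427589299678464 / 857375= -498719113.20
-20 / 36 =-5 / 9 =-0.56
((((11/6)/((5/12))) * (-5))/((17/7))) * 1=-154/17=-9.06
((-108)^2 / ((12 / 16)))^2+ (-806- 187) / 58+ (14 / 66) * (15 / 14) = 77154835187 / 319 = 241864687.11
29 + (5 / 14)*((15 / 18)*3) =29.89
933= 933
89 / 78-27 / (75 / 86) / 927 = 222467 / 200850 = 1.11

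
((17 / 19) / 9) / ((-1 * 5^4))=-17 / 106875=-0.00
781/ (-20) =-781/ 20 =-39.05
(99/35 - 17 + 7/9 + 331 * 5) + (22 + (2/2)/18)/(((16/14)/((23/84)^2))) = 1192462289/725760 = 1643.05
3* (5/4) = 15/4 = 3.75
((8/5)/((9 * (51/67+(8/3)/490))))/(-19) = -26264/2151921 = -0.01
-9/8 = -1.12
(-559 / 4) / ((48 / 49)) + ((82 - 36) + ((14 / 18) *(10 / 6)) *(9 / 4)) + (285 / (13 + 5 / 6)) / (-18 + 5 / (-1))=-34688411 / 366528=-94.64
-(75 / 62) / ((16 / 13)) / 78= -25 / 1984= -0.01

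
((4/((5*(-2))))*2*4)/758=-8/1895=-0.00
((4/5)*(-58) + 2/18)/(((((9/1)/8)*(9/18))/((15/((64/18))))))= -2083/6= -347.17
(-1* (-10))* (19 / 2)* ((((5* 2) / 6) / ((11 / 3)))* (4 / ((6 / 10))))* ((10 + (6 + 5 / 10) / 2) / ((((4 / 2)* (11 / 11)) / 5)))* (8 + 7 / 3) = 19510625 / 198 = 98538.51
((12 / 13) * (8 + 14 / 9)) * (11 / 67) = 3784 / 2613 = 1.45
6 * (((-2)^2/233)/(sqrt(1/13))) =0.37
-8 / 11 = -0.73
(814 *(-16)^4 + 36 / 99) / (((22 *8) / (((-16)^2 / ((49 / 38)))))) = 60175423.10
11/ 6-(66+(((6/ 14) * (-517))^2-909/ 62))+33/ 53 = -11869013536/ 241521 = -49142.78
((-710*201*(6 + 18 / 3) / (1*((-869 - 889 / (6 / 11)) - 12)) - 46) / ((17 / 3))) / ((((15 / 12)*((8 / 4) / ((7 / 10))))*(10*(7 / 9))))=25871751 / 6402625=4.04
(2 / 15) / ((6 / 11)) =11 / 45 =0.24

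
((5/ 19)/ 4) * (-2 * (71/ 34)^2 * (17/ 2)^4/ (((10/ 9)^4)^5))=-17711882766361627666808049/ 48640000000000000000000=-364.14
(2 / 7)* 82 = 164 / 7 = 23.43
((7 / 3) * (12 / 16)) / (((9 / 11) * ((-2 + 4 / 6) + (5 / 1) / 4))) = -77 / 3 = -25.67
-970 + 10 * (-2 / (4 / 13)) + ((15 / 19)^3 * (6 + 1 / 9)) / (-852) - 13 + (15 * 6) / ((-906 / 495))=-322724752513 / 294141356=-1097.18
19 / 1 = 19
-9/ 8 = -1.12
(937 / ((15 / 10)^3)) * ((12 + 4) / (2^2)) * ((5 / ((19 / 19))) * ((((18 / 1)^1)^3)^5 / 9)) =4162371856881895342080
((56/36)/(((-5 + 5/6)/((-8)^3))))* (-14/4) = -50176/75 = -669.01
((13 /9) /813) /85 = 13 /621945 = 0.00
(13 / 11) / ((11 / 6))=78 / 121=0.64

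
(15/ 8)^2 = 225/ 64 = 3.52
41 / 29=1.41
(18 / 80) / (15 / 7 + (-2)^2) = 63 / 1720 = 0.04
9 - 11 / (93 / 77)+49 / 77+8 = 8725 / 1023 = 8.53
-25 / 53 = -0.47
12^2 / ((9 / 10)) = 160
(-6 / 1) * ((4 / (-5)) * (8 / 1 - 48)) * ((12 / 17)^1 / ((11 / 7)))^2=-1354752 / 34969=-38.74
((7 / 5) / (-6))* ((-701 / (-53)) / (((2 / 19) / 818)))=-38132297 / 1590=-23982.58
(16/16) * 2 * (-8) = -16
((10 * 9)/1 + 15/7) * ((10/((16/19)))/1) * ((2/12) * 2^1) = 20425/56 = 364.73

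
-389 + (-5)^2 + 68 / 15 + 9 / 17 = -91529 / 255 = -358.94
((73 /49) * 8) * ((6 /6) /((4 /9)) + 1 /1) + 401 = 21547 /49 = 439.73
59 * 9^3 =43011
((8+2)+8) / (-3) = -6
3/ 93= 1/ 31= 0.03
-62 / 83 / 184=-31 / 7636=-0.00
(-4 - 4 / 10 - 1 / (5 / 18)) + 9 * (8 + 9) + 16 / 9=1321 / 9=146.78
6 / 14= 3 / 7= 0.43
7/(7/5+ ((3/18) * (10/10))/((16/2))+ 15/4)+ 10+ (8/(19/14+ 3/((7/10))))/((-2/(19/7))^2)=9583774/686273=13.96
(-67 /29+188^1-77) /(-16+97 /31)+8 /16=-7.94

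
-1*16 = -16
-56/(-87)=56/87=0.64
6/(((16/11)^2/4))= 363/32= 11.34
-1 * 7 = -7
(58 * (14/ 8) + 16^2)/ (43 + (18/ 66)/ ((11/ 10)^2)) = 951665/ 115066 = 8.27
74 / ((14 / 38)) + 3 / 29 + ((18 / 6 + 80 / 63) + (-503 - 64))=-660953 / 1827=-361.77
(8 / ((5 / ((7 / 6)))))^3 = 21952 / 3375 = 6.50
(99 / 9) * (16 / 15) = 176 / 15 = 11.73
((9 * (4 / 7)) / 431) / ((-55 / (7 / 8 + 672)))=-6921 / 47410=-0.15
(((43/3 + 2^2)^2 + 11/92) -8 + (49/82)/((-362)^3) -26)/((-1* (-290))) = 1.04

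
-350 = -350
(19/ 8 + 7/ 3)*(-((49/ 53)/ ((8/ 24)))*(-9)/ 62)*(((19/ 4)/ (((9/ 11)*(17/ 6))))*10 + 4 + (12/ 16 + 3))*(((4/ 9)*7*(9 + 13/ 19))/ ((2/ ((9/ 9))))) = 5135683777/ 6368268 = 806.45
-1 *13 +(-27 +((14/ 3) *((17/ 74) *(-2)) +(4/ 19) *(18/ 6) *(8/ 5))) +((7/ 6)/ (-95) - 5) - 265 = -6562067/ 21090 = -311.15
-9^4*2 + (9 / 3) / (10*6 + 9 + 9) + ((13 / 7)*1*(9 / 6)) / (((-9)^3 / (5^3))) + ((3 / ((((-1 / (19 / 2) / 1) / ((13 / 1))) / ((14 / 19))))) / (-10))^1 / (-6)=-5805542243 / 442260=-13126.99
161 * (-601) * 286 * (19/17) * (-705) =370688488170/17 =21805205186.47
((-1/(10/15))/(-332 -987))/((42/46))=0.00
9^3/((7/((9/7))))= 133.90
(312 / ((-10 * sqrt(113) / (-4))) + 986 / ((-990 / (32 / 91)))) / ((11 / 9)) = -15776 / 55055 + 5616 * sqrt(113) / 6215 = 9.32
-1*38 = -38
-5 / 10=-0.50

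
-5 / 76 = -0.07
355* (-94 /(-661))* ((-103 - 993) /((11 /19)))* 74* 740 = -5233469006.85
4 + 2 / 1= 6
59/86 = 0.69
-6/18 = -1/3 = -0.33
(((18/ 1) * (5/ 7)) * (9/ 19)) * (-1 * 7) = -810/ 19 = -42.63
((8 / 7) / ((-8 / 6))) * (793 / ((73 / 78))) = -371124 / 511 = -726.27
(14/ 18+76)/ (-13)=-691/ 117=-5.91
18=18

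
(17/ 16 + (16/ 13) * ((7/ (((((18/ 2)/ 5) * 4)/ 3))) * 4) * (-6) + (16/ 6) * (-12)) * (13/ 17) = -24355/ 272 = -89.54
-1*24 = -24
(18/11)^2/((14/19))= 3078/847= 3.63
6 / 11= 0.55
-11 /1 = -11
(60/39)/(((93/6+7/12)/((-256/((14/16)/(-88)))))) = 43253760/17563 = 2462.78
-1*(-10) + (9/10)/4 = 409/40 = 10.22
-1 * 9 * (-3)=27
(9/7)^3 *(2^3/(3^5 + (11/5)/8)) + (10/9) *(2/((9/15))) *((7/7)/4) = 89741885/90118791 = 1.00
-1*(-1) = 1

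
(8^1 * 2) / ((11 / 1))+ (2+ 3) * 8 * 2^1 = 896 / 11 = 81.45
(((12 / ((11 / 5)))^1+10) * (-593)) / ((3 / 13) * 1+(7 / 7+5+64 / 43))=-11270558 / 9493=-1187.25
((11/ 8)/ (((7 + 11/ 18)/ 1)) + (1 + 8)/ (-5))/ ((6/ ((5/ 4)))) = -1479/ 4384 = -0.34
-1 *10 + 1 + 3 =-6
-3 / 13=-0.23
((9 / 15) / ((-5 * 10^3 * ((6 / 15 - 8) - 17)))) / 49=1 / 10045000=0.00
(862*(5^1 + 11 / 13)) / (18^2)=16378 / 1053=15.55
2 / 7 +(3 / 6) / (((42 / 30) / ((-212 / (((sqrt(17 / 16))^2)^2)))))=-135102 / 2023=-66.78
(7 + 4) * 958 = 10538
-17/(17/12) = -12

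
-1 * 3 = -3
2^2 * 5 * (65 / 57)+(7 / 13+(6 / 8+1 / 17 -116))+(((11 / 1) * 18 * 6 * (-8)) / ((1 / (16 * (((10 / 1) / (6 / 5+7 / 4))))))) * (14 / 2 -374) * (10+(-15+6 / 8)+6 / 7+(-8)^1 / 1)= -44851843811568173 / 20810244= -2155277170.78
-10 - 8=-18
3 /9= 1 /3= 0.33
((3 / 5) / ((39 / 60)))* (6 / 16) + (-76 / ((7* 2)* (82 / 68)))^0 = 1.35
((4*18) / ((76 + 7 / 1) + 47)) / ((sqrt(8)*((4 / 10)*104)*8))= 9*sqrt(2) / 21632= 0.00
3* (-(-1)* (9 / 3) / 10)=0.90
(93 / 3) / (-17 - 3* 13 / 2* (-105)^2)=-62 / 430009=-0.00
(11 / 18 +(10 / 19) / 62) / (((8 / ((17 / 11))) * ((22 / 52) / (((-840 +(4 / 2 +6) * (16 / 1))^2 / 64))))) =2240.98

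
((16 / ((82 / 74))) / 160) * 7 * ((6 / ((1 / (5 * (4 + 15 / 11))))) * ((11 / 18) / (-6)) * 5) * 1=-76405 / 1476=-51.76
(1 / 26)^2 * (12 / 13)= 0.00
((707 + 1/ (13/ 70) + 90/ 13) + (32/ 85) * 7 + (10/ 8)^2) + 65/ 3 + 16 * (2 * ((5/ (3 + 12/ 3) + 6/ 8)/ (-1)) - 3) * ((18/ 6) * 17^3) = -518809688323/ 371280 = -1397354.26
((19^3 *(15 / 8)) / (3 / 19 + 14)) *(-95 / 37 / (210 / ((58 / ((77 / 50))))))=-8975858875 / 21458668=-418.29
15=15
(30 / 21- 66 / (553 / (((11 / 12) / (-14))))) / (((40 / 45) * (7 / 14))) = 200169 / 61936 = 3.23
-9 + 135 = 126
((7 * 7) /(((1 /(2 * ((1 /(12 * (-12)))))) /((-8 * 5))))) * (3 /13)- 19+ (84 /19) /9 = -3020 /247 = -12.23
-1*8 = -8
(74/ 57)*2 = 148/ 57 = 2.60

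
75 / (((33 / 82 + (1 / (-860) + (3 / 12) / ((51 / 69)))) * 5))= 20.28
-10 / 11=-0.91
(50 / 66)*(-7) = -175 / 33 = -5.30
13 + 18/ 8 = 15.25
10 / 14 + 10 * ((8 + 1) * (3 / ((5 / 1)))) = 383 / 7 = 54.71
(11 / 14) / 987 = 11 / 13818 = 0.00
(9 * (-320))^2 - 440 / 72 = 74649545 / 9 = 8294393.89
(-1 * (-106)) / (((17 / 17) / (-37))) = -3922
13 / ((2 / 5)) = 65 / 2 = 32.50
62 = 62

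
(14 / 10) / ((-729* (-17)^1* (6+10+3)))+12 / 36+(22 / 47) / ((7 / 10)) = 388130408 / 387343215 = 1.00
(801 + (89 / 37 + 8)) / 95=8.54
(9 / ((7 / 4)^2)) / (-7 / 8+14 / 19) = -7296 / 343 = -21.27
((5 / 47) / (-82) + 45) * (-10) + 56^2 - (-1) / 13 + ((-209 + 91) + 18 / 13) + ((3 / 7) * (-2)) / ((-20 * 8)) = 36046102513 / 14028560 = 2569.48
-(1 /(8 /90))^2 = -2025 /16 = -126.56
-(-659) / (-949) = -659 / 949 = -0.69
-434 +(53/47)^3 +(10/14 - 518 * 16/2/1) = -3325550604/726761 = -4575.85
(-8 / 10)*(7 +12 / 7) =-244 / 35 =-6.97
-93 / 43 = -2.16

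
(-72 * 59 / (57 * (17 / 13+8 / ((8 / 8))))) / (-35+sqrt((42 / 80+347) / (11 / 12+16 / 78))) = 92040 * sqrt(37949730) / 3682103689+1127490000 / 3682103689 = 0.46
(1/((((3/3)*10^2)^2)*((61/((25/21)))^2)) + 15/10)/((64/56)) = 39383065/30006144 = 1.31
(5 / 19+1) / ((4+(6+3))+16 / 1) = 0.04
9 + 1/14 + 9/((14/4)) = 163/14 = 11.64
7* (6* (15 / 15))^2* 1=252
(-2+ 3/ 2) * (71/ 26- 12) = 241/ 52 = 4.63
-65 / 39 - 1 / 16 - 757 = -36419 / 48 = -758.73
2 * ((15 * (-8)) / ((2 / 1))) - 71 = -191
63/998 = 0.06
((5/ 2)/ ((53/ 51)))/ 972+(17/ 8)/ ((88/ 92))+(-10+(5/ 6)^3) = -5437997/ 755568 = -7.20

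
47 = 47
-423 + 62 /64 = -13505 /32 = -422.03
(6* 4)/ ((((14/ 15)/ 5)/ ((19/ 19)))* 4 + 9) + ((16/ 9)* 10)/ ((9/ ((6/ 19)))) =1157320/ 375003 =3.09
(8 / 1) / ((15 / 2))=16 / 15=1.07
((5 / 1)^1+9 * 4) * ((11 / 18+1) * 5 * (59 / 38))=350755 / 684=512.80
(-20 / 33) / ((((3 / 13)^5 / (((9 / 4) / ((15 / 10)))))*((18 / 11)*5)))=-371293 / 2187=-169.77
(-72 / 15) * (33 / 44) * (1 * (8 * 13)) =-1872 / 5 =-374.40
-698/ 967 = -0.72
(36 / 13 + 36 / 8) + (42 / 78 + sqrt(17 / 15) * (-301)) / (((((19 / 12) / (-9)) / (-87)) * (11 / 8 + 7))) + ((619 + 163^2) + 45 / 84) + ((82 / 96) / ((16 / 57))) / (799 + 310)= 895469323509729 / 32888291072 - 7541856 * sqrt(255) / 6365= 8306.35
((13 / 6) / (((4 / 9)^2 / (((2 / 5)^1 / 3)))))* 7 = 819 / 80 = 10.24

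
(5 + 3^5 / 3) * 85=7310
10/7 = 1.43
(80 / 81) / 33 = 80 / 2673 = 0.03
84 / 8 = 21 / 2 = 10.50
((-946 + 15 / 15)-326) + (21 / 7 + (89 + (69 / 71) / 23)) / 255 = -4600984 / 3621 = -1270.64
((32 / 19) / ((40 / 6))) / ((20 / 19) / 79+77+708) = 1896 / 5891525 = 0.00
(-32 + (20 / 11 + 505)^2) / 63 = 31076753 / 7623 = 4076.71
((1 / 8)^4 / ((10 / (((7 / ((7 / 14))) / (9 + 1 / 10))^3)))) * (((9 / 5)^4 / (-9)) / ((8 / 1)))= -729 / 56243200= -0.00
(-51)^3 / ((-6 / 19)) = 840123 / 2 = 420061.50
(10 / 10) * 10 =10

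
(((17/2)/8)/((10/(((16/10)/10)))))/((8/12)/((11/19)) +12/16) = 561/62750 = 0.01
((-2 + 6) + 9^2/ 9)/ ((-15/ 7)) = -91/ 15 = -6.07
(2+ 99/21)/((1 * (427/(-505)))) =-23735/2989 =-7.94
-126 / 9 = -14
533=533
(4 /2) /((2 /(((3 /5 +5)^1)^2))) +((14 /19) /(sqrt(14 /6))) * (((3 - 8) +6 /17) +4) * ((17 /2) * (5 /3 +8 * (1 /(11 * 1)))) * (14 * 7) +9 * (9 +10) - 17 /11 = 55224 /275 - 7742 * sqrt(21) /57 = -421.61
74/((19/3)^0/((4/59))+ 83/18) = 2664/697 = 3.82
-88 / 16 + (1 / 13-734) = -19225 / 26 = -739.42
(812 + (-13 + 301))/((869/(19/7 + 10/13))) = 31700/7189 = 4.41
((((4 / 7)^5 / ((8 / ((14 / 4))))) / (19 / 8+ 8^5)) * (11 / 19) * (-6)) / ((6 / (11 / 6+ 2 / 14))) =-21248 / 22831990167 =-0.00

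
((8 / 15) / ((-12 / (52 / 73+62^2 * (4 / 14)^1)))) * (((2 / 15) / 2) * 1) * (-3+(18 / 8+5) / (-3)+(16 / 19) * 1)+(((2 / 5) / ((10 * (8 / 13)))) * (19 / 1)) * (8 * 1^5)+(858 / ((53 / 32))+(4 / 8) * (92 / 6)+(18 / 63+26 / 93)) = 1186679718146 / 2153504745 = 551.05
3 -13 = -10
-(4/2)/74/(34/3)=-3/1258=-0.00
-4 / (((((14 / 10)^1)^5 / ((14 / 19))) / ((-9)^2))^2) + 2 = -1020994063678 / 2081093161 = -490.60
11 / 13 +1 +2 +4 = 102 / 13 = 7.85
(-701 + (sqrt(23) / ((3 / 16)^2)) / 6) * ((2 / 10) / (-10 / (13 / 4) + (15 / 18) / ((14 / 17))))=765492 / 11275-46592 * sqrt(23) / 101475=65.69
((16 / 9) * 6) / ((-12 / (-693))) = 616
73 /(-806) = -73 /806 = -0.09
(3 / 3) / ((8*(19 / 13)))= 0.09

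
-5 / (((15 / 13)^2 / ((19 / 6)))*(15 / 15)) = -3211 / 270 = -11.89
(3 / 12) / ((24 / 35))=35 / 96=0.36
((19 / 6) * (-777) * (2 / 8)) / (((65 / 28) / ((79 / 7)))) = -388759 / 130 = -2990.45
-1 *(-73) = 73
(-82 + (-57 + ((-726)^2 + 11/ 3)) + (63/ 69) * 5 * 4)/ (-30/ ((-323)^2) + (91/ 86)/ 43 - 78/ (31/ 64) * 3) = -434870054287991732/ 398652975123987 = -1090.85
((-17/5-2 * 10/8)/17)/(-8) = 0.04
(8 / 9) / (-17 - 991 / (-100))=-0.13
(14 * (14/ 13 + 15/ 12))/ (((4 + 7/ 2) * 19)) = 847/ 3705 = 0.23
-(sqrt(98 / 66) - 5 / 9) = 5 / 9 - 7* sqrt(33) / 33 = -0.66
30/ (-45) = -2/ 3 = -0.67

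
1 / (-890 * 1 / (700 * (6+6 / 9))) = -1400 / 267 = -5.24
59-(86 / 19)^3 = -231375 / 6859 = -33.73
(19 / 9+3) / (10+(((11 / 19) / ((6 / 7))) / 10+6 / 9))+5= 201035 / 36711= 5.48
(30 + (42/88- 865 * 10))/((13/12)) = -1137777/143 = -7956.48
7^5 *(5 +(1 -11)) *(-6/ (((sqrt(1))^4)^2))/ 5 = 100842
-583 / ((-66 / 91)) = 4823 / 6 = 803.83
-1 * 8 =-8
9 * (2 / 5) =18 / 5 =3.60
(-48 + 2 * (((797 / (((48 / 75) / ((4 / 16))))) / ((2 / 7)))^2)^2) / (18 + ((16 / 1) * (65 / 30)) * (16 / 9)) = 10217608178465970621387 / 288568115200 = 35407959647.19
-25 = -25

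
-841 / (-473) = 841 / 473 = 1.78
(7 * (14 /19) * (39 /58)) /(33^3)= 637 /6600429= 0.00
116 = 116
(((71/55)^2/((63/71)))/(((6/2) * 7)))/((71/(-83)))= -418403/4002075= -0.10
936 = 936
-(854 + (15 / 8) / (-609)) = -1386891 / 1624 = -854.00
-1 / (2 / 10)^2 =-25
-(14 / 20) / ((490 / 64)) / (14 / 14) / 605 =-16 / 105875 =-0.00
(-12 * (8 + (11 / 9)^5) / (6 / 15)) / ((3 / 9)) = -6334430 / 6561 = -965.47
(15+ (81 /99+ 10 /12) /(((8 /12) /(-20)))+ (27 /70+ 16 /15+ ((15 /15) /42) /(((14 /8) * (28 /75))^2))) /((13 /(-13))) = 33.04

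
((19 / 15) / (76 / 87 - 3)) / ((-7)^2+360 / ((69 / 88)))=-437 / 372775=-0.00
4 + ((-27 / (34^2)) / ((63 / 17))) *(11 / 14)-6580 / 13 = -43503021 / 86632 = -502.16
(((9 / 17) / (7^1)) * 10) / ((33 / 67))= 1.54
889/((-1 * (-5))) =889/5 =177.80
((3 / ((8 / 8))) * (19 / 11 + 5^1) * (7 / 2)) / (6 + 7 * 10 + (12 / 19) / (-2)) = 0.93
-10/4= -5/2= -2.50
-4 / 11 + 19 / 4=193 / 44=4.39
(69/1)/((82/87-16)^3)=-45436707/2248091000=-0.02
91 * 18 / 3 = 546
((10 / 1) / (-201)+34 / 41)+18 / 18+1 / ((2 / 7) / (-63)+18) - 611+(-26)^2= 4371053161 / 65400576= 66.84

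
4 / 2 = 2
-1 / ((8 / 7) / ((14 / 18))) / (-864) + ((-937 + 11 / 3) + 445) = -30378191 / 62208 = -488.33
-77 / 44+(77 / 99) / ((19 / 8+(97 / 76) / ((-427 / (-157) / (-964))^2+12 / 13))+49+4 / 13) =-1800628911344282047 / 1037621316940645284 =-1.74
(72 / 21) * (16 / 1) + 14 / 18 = 3505 / 63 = 55.63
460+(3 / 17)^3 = 2260007 / 4913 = 460.01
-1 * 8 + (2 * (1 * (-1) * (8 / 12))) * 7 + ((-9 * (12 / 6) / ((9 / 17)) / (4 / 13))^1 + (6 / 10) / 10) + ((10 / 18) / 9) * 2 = -127.65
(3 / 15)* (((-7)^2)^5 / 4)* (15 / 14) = 121060821 / 8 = 15132602.62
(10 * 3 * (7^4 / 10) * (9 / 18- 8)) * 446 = -24094035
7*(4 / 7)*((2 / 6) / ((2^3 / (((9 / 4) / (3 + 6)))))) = 1 / 24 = 0.04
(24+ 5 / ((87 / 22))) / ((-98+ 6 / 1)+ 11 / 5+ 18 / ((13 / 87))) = 142870 / 173391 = 0.82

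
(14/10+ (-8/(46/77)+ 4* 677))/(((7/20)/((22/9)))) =3031512/161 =18829.27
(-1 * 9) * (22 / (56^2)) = -99 / 1568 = -0.06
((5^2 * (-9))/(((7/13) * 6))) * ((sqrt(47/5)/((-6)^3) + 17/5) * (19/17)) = -3705/14 + 1235 * sqrt(235)/17136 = -263.54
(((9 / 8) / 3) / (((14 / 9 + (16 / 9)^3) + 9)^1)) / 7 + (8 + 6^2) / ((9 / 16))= 78.23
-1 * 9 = -9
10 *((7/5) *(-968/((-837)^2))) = -13552/700569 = -0.02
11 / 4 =2.75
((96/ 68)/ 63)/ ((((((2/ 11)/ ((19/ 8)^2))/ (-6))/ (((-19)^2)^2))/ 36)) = -4657542219/ 238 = -19569505.12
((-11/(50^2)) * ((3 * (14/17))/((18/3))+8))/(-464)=1573/19720000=0.00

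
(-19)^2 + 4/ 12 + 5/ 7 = 362.05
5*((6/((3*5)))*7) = 14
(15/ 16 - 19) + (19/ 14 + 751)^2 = 443762195/ 784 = 566023.21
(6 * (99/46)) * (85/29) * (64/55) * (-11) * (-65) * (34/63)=79347840/4669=16994.61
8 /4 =2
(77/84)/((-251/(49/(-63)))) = 77/27108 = 0.00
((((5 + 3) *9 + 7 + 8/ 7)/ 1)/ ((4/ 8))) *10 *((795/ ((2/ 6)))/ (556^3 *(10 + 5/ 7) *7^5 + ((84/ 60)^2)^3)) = 418120312500/ 3385289889975823543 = 0.00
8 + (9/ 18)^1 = 17/ 2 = 8.50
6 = 6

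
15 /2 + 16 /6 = 61 /6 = 10.17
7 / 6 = 1.17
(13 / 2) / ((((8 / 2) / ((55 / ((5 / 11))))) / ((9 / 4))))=14157 / 32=442.41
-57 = -57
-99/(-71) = 99/71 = 1.39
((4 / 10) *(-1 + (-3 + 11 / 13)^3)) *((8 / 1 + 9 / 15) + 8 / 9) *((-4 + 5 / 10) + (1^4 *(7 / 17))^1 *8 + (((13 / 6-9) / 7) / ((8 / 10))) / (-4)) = -1669009837 / 403369200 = -4.14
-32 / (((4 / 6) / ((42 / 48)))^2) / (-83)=441 / 664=0.66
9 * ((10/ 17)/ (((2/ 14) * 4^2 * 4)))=315/ 544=0.58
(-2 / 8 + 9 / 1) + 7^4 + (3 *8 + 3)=9747 / 4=2436.75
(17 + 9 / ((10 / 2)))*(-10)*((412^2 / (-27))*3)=31911872 / 9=3545763.56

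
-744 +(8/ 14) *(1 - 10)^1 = -749.14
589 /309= 1.91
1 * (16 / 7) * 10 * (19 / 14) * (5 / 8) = 950 / 49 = 19.39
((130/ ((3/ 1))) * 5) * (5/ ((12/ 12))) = 3250/ 3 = 1083.33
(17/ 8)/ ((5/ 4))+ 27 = 287/ 10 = 28.70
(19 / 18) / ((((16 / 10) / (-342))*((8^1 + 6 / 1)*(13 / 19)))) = -34295 / 1456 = -23.55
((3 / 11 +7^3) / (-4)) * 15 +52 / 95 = -1344628 / 1045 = -1286.73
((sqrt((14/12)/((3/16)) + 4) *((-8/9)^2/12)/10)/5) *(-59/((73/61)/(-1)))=57584 *sqrt(23)/1330425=0.21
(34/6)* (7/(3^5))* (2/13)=238/9477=0.03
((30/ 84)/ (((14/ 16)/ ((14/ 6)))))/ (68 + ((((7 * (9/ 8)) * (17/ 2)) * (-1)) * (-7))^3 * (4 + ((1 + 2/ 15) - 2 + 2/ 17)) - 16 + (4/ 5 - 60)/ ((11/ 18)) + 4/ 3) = 4505600/ 1582190637738529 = 0.00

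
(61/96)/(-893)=-61/85728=-0.00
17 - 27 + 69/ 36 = -97/ 12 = -8.08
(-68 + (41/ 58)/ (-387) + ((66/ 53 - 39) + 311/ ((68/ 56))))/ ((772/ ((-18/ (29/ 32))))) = -24327038408/ 6288492559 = -3.87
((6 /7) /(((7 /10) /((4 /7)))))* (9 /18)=120 /343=0.35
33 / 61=0.54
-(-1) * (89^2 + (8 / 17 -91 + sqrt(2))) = sqrt(2) + 133118 / 17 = 7831.88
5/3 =1.67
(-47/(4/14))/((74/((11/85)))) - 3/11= -77549/138380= -0.56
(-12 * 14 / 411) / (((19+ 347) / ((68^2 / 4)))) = -32368 / 25071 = -1.29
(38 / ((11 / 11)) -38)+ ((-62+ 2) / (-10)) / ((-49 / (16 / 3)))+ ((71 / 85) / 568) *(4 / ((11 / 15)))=-11821 / 18326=-0.65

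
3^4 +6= 87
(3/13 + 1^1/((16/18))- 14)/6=-1315/624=-2.11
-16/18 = -8/9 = -0.89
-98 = -98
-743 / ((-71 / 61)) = 45323 / 71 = 638.35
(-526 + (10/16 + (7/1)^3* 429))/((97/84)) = 24632433/194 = 126971.30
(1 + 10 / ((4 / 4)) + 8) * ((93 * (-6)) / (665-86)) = -3534 / 193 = -18.31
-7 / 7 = -1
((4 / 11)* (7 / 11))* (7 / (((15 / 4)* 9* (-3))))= -784 / 49005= -0.02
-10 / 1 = -10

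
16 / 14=8 / 7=1.14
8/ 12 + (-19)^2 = 1085/ 3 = 361.67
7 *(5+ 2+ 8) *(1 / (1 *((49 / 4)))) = 60 / 7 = 8.57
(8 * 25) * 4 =800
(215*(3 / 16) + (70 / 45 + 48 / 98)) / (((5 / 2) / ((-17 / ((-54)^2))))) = -5080909 / 51438240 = -0.10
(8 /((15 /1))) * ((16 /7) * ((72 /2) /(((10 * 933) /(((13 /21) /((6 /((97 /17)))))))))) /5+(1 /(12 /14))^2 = 1587406507 /1165783500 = 1.36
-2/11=-0.18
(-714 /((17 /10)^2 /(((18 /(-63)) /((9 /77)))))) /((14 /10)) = 22000 /51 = 431.37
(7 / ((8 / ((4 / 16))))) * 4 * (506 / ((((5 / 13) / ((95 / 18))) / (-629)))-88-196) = -275165765 / 72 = -3821746.74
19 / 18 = 1.06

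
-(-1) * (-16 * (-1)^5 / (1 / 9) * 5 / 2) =360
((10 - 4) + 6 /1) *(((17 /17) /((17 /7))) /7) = 12 /17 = 0.71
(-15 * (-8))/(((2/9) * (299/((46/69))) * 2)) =180/299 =0.60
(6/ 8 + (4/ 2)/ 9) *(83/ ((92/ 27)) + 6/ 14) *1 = 26605/ 1104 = 24.10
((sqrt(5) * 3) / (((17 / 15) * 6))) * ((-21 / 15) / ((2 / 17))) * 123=-2583 * sqrt(5) / 4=-1443.94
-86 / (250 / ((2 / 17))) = -86 / 2125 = -0.04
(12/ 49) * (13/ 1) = 3.18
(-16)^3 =-4096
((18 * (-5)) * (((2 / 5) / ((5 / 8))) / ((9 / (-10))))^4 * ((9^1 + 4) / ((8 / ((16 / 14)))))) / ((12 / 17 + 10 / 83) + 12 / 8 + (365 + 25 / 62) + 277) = -1192509833216 / 17988787506375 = -0.07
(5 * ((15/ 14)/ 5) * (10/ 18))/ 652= 25/ 27384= 0.00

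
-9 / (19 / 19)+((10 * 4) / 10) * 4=7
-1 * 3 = -3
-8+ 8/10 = -36/5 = -7.20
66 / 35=1.89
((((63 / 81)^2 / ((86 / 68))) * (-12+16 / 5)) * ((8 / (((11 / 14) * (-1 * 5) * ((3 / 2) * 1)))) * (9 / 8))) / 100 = 46648 / 725625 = 0.06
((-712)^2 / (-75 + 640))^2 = 256992219136 / 319225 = 805050.42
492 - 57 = 435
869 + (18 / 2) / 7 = 6092 / 7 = 870.29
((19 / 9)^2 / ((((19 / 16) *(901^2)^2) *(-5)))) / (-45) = 304 / 12010655239128225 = 0.00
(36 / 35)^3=46656 / 42875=1.09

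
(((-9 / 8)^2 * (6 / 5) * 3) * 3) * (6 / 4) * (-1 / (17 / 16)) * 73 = -478953 / 340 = -1408.69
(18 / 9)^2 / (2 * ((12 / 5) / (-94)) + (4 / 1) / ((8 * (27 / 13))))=50760 / 2407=21.09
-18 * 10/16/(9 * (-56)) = 0.02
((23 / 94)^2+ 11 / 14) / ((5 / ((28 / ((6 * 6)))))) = 52301 / 397620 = 0.13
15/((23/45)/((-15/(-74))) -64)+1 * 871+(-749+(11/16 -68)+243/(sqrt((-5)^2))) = 171043987/1659920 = 103.04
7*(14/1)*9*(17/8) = 1874.25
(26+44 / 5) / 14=87 / 35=2.49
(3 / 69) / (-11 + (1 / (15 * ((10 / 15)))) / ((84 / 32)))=-105 / 26473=-0.00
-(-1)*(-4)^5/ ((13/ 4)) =-4096/ 13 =-315.08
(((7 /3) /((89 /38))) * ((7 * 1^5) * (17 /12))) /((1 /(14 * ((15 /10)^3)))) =332367 /712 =466.81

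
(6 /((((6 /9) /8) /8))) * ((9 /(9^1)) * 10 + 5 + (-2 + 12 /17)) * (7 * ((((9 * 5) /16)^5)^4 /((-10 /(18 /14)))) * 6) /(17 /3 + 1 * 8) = -39387981069164900881795063018798828125 /13165957754240570855784448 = -2991653308053.38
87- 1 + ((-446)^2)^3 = 7870623759839382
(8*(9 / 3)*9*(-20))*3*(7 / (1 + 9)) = -9072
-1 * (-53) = 53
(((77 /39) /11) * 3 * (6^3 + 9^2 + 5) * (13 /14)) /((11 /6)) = 906 /11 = 82.36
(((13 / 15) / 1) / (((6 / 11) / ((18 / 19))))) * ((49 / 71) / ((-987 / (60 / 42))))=-286 / 190209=-0.00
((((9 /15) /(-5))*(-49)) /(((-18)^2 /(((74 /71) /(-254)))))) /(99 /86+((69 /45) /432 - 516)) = 935508 /6467735896735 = 0.00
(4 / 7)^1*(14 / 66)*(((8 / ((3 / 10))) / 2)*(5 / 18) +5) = 940 / 891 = 1.05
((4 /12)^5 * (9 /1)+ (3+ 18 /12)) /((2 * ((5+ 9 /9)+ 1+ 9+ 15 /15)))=245 /1836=0.13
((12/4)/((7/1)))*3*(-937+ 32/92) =-1204.27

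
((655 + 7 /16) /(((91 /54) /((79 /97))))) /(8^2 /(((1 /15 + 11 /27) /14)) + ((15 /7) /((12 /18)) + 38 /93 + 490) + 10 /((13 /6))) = 2080295703 /15684248548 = 0.13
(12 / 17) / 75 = 4 / 425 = 0.01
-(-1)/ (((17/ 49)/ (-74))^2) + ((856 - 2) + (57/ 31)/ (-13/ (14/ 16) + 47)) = 31142674087/ 671925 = 46348.44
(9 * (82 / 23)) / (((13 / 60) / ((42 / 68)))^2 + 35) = 292912200 / 320627843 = 0.91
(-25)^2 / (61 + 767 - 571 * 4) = -625 / 1456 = -0.43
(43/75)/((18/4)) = 0.13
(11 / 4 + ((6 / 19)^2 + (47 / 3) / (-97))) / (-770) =-161371 / 46222440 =-0.00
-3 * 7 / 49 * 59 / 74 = -177 / 518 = -0.34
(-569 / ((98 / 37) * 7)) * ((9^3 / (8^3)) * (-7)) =15347637 / 50176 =305.88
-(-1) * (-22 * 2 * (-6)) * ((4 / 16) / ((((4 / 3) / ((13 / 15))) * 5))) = 429 / 50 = 8.58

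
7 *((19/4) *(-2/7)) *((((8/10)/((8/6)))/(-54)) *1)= 19/180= 0.11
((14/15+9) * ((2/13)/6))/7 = 149/4095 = 0.04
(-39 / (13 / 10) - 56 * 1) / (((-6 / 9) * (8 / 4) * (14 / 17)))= 2193 / 28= 78.32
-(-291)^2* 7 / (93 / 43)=-8496327 / 31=-274075.06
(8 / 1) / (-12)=-2 / 3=-0.67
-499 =-499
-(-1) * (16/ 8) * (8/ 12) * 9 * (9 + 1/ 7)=109.71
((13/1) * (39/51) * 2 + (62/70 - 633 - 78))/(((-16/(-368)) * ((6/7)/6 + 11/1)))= -1574304/1105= -1424.71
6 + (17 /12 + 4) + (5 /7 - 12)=11 /84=0.13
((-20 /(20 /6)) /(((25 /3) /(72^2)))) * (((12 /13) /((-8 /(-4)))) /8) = -69984 /325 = -215.34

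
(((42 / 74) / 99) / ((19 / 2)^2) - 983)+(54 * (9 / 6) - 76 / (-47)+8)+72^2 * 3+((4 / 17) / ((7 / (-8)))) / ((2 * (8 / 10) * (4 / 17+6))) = 112672118819668 / 7685898297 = 14659.59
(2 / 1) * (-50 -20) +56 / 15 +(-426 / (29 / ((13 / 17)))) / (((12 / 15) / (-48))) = 3976508 / 7395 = 537.73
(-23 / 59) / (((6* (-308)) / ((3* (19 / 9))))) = 437 / 327096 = 0.00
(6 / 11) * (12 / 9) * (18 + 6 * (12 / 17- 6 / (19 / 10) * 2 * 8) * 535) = -413196048 / 3553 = -116294.98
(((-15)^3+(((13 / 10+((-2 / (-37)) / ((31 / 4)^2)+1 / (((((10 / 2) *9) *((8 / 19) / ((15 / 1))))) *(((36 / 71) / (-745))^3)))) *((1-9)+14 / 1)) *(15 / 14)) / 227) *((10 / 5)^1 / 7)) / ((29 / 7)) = -71419227981977330419 / 14561134242048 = -4904784.67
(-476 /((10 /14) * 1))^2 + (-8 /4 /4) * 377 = 22195023 /50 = 443900.46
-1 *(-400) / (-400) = -1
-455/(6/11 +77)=-5005/853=-5.87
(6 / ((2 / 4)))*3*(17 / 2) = 306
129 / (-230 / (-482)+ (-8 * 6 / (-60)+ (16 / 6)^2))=1399005 / 90971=15.38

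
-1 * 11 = -11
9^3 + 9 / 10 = 7299 / 10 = 729.90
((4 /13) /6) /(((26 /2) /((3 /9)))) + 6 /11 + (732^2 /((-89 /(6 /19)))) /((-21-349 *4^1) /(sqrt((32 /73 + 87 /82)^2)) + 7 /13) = 7980653211171508 /3117941144891001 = 2.56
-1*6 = -6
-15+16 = 1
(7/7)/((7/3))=3/7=0.43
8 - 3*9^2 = -235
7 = 7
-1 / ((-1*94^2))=1 / 8836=0.00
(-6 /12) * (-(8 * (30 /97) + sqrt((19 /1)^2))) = 10.74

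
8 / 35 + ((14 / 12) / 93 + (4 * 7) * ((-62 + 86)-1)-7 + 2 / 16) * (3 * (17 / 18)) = 846251281 / 468720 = 1805.45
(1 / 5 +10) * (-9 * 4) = -367.20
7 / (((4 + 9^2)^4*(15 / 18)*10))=21 / 1305015625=0.00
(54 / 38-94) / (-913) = 0.10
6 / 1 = 6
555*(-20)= -11100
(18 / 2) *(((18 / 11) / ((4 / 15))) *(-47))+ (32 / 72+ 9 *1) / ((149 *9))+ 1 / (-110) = -1723001972 / 663795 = -2595.68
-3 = -3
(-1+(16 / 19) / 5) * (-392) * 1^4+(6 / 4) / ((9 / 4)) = 93094 / 285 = 326.65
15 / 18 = 5 / 6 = 0.83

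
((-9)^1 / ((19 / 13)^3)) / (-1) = 19773 / 6859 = 2.88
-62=-62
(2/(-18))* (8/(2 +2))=-2/9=-0.22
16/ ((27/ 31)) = 496/ 27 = 18.37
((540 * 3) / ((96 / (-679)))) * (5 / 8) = -458325 / 64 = -7161.33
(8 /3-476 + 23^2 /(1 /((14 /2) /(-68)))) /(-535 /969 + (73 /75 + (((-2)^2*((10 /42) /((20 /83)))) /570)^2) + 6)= -257115187035 /3128152141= -82.19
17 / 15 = 1.13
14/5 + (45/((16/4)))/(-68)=3583/1360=2.63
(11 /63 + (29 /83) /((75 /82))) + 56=7393363 /130725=56.56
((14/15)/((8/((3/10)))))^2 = 49/40000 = 0.00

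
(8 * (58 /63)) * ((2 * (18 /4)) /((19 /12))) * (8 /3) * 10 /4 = 37120 /133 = 279.10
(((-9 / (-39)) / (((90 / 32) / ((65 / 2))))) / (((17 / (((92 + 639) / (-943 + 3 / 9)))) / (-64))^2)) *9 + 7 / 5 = 514710463 / 2499245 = 205.95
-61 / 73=-0.84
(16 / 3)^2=256 / 9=28.44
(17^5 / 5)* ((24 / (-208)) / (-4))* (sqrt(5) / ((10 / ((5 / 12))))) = 1419857* sqrt(5) / 4160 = 763.20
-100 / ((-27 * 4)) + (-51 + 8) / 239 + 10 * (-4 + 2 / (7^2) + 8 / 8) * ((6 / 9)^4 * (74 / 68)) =-90548614 / 16126047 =-5.62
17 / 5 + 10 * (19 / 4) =509 / 10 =50.90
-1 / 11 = -0.09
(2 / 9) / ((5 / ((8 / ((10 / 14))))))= 112 / 225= 0.50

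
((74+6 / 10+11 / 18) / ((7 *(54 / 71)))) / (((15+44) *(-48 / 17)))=-1167169 / 13763520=-0.08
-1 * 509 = -509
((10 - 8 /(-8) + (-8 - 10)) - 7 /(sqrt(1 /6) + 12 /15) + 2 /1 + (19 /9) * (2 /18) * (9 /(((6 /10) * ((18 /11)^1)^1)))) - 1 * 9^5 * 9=-18338409721 /34506 + 175 * sqrt(6) /71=-531449.64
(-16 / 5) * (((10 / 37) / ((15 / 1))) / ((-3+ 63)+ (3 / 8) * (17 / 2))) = -512 / 561105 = -0.00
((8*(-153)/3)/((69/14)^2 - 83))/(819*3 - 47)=39984/13865935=0.00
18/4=9/2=4.50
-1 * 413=-413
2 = 2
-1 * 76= -76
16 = 16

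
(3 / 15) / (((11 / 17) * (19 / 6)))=102 / 1045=0.10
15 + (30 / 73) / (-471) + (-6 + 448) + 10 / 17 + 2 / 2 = 89349786 / 194837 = 458.59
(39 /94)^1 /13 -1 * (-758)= 758.03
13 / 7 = 1.86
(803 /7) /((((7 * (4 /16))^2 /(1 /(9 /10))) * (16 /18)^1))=16060 /343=46.82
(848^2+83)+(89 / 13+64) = 9350352 / 13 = 719257.85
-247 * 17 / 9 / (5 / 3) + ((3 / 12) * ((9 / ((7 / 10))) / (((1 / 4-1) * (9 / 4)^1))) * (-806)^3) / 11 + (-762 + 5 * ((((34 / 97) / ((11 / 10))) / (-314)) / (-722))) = 90666770.36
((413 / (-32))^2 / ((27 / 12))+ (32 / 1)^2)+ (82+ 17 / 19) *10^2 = 410947435 / 43776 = 9387.51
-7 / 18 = -0.39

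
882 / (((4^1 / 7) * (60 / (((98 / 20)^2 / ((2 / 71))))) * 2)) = 175414659 / 16000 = 10963.42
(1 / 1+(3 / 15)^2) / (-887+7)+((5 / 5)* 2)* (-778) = -17116013 / 11000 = -1556.00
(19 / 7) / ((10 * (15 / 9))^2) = 171 / 17500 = 0.01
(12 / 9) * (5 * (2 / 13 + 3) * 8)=6560 / 39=168.21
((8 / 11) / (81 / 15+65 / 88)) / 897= 0.00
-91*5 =-455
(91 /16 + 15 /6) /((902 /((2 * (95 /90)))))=2489 /129888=0.02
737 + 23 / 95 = 737.24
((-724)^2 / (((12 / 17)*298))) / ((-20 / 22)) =-6126307 / 2235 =-2741.08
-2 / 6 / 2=-1 / 6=-0.17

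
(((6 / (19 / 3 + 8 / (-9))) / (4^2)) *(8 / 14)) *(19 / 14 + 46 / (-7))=-0.21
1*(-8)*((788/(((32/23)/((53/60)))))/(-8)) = 240143/480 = 500.30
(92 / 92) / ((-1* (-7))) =1 / 7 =0.14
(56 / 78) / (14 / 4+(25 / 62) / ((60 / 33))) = 6944 / 35997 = 0.19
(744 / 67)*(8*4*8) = 190464 / 67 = 2842.75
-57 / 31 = -1.84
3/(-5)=-3/5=-0.60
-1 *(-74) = 74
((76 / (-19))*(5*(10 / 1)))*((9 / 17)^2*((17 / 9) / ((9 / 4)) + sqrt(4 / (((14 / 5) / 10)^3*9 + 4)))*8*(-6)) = 38400 / 17 + 194400000*sqrt(65587) / 18954643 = 4885.40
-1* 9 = -9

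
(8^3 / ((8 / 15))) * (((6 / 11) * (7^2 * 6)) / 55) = 338688 / 121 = 2799.07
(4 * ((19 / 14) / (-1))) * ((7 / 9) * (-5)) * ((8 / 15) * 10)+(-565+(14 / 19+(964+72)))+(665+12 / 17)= 10901558 / 8721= 1250.04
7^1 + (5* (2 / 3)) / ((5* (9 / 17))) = 223 / 27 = 8.26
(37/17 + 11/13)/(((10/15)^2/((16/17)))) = 24048/3757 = 6.40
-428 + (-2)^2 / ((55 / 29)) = -23424 / 55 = -425.89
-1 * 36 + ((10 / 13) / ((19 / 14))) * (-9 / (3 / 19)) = -68.31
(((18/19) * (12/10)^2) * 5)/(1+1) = 324/95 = 3.41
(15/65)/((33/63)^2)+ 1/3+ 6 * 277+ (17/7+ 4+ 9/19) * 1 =1048185202/627627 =1670.08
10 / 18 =5 / 9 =0.56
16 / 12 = 4 / 3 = 1.33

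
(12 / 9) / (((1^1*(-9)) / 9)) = -4 / 3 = -1.33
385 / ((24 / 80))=3850 / 3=1283.33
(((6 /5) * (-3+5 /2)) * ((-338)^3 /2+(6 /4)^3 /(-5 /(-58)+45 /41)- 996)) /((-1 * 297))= -217410660217 /5573700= -39006.52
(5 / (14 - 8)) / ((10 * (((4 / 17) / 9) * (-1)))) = -51 / 16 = -3.19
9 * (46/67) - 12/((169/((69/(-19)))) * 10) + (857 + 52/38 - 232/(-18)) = 8494856347/9681165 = 877.46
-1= -1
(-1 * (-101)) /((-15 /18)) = -606 /5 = -121.20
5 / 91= 0.05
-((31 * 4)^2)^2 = -236421376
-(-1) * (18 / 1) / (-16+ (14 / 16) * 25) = 144 / 47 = 3.06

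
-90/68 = -45/34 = -1.32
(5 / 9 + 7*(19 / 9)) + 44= 178 / 3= 59.33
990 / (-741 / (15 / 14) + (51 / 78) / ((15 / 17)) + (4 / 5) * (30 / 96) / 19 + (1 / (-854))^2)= -267509462220 / 186674537851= -1.43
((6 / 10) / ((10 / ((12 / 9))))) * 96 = 7.68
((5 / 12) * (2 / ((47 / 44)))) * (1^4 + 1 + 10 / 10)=110 / 47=2.34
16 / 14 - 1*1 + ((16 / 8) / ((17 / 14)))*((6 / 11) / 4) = 481 / 1309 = 0.37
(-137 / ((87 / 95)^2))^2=1528746780625 / 57289761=26684.47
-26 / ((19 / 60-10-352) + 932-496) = -0.35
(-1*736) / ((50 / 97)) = -35696 / 25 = -1427.84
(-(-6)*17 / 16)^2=2601 / 64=40.64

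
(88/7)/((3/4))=352/21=16.76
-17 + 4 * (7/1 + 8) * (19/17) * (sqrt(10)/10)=-17 + 114 * sqrt(10)/17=4.21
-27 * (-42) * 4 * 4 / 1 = 18144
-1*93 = -93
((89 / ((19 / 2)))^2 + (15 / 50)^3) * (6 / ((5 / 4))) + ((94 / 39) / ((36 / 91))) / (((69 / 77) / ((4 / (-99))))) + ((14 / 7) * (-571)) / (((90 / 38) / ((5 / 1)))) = -7527335819653 / 3783054375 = -1989.75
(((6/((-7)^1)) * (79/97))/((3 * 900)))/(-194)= 79/59276700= 0.00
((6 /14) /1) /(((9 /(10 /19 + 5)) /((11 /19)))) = 55 /361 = 0.15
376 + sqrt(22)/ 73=376.06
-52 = -52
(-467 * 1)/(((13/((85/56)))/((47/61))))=-1865665/44408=-42.01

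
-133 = -133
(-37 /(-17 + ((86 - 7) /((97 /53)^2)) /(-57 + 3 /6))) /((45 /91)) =3579851639 /833332995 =4.30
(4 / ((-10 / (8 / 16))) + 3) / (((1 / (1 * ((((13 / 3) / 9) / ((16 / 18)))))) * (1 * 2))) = 91 / 120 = 0.76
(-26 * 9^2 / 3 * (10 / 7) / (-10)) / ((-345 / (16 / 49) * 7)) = -3744 / 276115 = -0.01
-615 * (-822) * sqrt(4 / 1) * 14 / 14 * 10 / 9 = 1123400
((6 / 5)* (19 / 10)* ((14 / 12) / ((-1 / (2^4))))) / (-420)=38 / 375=0.10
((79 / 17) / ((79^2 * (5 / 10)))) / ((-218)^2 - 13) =2 / 63807273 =0.00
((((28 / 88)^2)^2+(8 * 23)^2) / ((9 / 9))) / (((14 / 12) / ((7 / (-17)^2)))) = 23792920611 / 33849992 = 702.89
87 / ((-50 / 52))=-2262 / 25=-90.48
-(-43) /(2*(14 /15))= 645 /28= 23.04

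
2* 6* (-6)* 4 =-288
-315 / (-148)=315 / 148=2.13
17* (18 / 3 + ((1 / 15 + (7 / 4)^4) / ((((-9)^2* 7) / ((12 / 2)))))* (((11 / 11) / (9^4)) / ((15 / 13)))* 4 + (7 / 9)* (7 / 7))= 1028736074291 / 8928208800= 115.22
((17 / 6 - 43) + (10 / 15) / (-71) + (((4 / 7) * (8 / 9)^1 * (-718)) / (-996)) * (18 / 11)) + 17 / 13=-1354475075 / 35393358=-38.27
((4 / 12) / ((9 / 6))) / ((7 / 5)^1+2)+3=469 / 153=3.07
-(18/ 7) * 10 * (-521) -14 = 93682/ 7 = 13383.14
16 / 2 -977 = -969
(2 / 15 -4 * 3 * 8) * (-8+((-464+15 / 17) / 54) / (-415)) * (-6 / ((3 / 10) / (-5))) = 8742715012 / 114291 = 76495.22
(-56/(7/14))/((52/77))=-2156/13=-165.85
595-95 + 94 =594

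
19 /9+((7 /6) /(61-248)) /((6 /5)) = 14177 /6732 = 2.11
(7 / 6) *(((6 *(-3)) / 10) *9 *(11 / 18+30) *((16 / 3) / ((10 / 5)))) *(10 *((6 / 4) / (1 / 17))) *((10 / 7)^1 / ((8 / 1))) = -140505 / 2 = -70252.50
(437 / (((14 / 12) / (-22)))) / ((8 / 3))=-43263 / 14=-3090.21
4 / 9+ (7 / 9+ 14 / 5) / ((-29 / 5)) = -5 / 29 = -0.17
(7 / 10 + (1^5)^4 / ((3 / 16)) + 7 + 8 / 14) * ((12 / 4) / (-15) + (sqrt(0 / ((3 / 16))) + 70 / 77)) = 37141 / 3850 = 9.65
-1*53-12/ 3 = -57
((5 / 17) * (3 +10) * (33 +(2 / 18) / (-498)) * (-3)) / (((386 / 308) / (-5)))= 3701322625 / 2450907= 1510.18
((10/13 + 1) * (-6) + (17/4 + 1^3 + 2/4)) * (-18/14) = 2277/364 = 6.26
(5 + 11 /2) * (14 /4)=147 /4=36.75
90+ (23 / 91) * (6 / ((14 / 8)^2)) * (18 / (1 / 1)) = 441054 / 4459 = 98.91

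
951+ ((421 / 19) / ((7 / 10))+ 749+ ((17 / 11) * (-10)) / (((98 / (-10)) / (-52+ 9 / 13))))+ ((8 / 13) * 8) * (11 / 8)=220669468 / 133133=1657.51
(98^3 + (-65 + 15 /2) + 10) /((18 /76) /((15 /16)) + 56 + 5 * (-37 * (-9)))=178817455 /327038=546.78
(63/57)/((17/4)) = 84/323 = 0.26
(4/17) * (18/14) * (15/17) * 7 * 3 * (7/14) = 810/289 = 2.80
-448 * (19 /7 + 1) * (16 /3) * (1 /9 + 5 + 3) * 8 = -15548416 /27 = -575867.26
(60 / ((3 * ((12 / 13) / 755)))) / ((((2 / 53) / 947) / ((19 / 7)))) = 46799343175 / 42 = 1114270075.60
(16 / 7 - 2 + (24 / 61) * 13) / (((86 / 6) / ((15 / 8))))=51885 / 73444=0.71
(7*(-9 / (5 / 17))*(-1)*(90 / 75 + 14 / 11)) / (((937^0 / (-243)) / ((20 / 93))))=-47192544 / 1705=-27678.91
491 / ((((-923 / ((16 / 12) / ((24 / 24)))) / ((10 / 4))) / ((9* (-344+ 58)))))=324060 / 71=4564.23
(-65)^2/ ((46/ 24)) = 50700/ 23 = 2204.35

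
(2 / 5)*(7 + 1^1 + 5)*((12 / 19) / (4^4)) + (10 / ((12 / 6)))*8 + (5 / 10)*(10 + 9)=150519 / 3040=49.51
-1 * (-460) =460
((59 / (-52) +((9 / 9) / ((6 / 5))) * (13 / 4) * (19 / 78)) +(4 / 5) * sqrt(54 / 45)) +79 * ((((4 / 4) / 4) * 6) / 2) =4 * sqrt(30) / 25 +110027 / 1872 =59.65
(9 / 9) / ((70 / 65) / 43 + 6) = 559 / 3368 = 0.17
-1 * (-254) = 254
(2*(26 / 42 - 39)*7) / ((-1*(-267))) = -1612 / 801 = -2.01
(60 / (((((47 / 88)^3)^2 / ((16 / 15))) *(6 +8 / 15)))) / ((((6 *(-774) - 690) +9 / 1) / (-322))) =683602815746048 / 26786350092565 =25.52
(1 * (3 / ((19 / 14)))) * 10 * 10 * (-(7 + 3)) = -42000 / 19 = -2210.53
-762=-762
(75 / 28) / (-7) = -75 / 196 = -0.38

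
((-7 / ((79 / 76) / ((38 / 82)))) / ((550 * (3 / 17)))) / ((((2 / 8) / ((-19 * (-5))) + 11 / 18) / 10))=-39178608 / 74785271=-0.52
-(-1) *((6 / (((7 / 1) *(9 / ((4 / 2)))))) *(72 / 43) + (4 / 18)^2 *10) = 19816 / 24381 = 0.81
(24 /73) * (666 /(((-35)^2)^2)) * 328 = 0.05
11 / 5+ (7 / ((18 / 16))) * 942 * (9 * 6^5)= 2050997771 / 5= 410199554.20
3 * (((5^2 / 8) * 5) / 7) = 375 / 56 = 6.70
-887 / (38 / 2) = -887 / 19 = -46.68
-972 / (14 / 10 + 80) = -4860 / 407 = -11.94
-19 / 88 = -0.22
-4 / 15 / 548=-1 / 2055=-0.00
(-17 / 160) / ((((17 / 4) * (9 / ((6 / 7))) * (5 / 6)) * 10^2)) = -1 / 35000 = -0.00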